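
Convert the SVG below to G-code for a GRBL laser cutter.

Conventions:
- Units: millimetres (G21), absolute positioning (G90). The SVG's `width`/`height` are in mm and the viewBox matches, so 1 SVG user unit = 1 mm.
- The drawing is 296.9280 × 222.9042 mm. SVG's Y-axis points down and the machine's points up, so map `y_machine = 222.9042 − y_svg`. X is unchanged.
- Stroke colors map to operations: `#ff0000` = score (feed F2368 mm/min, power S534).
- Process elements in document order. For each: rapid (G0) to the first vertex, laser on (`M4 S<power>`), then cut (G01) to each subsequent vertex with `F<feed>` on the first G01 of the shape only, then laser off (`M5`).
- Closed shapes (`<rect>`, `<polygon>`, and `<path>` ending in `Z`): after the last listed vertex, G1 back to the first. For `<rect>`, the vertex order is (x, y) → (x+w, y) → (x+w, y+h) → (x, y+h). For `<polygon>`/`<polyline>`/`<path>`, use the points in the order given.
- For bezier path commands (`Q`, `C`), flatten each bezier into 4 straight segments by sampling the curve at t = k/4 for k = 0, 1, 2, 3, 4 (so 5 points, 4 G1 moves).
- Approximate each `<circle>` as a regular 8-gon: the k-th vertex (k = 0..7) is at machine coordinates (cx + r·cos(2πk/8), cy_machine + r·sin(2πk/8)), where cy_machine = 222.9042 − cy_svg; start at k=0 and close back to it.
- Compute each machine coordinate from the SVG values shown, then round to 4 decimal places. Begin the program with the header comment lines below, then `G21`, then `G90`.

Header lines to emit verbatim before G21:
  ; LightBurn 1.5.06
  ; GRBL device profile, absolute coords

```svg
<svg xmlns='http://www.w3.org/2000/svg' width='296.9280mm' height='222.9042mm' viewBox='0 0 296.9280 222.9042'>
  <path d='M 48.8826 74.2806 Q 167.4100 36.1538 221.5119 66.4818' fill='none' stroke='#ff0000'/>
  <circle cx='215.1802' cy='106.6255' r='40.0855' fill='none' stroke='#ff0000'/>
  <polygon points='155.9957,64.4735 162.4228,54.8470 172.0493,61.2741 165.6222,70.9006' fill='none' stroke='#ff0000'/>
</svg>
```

Since the viewBox matches the mm dimensions, user units are millimetres directly. The only transform is the Y-flip y_m = 222.9042 − y_svg.

Shape 1 is a quadratic bezier drawn with `<path>`. Its stroke #ff0000 means score at S534, F2368. After flipping Y the toolpath is (48.8826,148.6236) → (104.1197,163.4086) → (151.3036,169.6367) → (190.4344,167.3080) → (221.5119,156.4224).

Shape 2 is a circle drawn with `<circle>`. Its stroke #ff0000 means score at S534, F2368. After flipping Y the toolpath is (255.2657,116.2787) → (243.5249,144.6234) → (215.1802,156.3642) → (186.8355,144.6234) → (175.0947,116.2787) → (186.8355,87.9340) → (215.1802,76.1932) → (243.5249,87.9340) → (255.2657,116.2787), returning to the start.

Shape 3 is a regular polygon drawn with `<polygon>`. Its stroke #ff0000 means score at S534, F2368. After flipping Y the toolpath is (155.9957,158.4307) → (162.4228,168.0572) → (172.0493,161.6301) → (165.6222,152.0036) → (155.9957,158.4307), returning to the start.

; LightBurn 1.5.06
; GRBL device profile, absolute coords
G21
G90
G0 X48.8826 Y148.6236
M4 S534
G01 X104.1197 Y163.4086 F2368
G01 X151.3036 Y169.6367
G01 X190.4344 Y167.3080
G01 X221.5119 Y156.4224
M5
G0 X255.2657 Y116.2787
M4 S534
G01 X243.5249 Y144.6234 F2368
G01 X215.1802 Y156.3642
G01 X186.8355 Y144.6234
G01 X175.0947 Y116.2787
G01 X186.8355 Y87.9340
G01 X215.1802 Y76.1932
G01 X243.5249 Y87.9340
G01 X255.2657 Y116.2787
M5
G0 X155.9957 Y158.4307
M4 S534
G01 X162.4228 Y168.0572 F2368
G01 X172.0493 Y161.6301
G01 X165.6222 Y152.0036
G01 X155.9957 Y158.4307
M5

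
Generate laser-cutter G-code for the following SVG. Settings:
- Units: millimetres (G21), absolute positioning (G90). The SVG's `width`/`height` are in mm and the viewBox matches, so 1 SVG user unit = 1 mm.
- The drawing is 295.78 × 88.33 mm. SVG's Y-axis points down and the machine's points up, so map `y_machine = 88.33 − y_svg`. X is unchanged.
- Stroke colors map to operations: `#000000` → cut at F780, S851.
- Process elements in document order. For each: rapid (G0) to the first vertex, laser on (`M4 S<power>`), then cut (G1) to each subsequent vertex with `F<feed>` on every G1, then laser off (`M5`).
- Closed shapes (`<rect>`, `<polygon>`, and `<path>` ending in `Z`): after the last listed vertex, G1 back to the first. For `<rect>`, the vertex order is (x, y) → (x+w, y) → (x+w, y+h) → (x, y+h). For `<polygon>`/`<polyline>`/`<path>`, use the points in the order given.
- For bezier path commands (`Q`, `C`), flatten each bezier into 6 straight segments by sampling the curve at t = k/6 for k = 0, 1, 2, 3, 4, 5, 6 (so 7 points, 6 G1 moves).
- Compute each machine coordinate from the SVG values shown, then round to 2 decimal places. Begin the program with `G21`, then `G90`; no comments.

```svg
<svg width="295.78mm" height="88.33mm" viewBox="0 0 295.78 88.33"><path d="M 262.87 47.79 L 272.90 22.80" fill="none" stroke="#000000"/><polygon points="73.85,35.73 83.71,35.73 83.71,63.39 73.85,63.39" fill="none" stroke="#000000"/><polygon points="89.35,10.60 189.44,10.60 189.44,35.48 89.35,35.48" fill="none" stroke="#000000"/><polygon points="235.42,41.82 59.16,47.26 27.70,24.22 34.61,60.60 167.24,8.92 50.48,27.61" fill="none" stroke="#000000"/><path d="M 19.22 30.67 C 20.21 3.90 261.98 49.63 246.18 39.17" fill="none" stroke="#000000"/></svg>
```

Since the viewBox matches the mm dimensions, user units are millimetres directly. The only transform is the Y-flip y_m = 88.33 − y_svg.

Shape 1 is a line segment drawn with `<path>`. Its stroke #000000 means cut at S851, F780. After flipping Y the toolpath is (262.87,40.54) → (272.90,65.53).

Shape 2 is a rectangle drawn with `<polygon>`. Its stroke #000000 means cut at S851, F780. After flipping Y the toolpath is (73.85,52.60) → (83.71,52.60) → (83.71,24.94) → (73.85,24.94) → (73.85,52.60), returning to the start.

Shape 3 is a rectangle drawn with `<polygon>`. Its stroke #000000 means cut at S851, F780. After flipping Y the toolpath is (89.35,77.73) → (189.44,77.73) → (189.44,52.85) → (89.35,52.85) → (89.35,77.73), returning to the start.

Shape 4 is a closed polygon drawn with `<polygon>`. Its stroke #000000 means cut at S851, F780. After flipping Y the toolpath is (235.42,46.51) → (59.16,41.07) → (27.70,64.11) → (34.61,27.73) → (167.24,79.41) → (50.48,60.72) → (235.42,46.51), returning to the start.

Shape 5 is a cubic bezier drawn with `<path>`. Its stroke #000000 means cut at S851, F780. After flipping Y the toolpath is (19.22,57.66) → (37.47,65.60) → (82.01,65.03) → (139.00,59.53) → (194.58,52.66) → (234.92,48.02) → (246.18,49.16).

G21
G90
G0 X262.87 Y40.54
M4 S851
G1 X272.90 Y65.53 F780
M5
G0 X73.85 Y52.60
M4 S851
G1 X83.71 Y52.60 F780
G1 X83.71 Y24.94 F780
G1 X73.85 Y24.94 F780
G1 X73.85 Y52.60 F780
M5
G0 X89.35 Y77.73
M4 S851
G1 X189.44 Y77.73 F780
G1 X189.44 Y52.85 F780
G1 X89.35 Y52.85 F780
G1 X89.35 Y77.73 F780
M5
G0 X235.42 Y46.51
M4 S851
G1 X59.16 Y41.07 F780
G1 X27.70 Y64.11 F780
G1 X34.61 Y27.73 F780
G1 X167.24 Y79.41 F780
G1 X50.48 Y60.72 F780
G1 X235.42 Y46.51 F780
M5
G0 X19.22 Y57.66
M4 S851
G1 X37.47 Y65.60 F780
G1 X82.01 Y65.03 F780
G1 X139.00 Y59.53 F780
G1 X194.58 Y52.66 F780
G1 X234.92 Y48.02 F780
G1 X246.18 Y49.16 F780
M5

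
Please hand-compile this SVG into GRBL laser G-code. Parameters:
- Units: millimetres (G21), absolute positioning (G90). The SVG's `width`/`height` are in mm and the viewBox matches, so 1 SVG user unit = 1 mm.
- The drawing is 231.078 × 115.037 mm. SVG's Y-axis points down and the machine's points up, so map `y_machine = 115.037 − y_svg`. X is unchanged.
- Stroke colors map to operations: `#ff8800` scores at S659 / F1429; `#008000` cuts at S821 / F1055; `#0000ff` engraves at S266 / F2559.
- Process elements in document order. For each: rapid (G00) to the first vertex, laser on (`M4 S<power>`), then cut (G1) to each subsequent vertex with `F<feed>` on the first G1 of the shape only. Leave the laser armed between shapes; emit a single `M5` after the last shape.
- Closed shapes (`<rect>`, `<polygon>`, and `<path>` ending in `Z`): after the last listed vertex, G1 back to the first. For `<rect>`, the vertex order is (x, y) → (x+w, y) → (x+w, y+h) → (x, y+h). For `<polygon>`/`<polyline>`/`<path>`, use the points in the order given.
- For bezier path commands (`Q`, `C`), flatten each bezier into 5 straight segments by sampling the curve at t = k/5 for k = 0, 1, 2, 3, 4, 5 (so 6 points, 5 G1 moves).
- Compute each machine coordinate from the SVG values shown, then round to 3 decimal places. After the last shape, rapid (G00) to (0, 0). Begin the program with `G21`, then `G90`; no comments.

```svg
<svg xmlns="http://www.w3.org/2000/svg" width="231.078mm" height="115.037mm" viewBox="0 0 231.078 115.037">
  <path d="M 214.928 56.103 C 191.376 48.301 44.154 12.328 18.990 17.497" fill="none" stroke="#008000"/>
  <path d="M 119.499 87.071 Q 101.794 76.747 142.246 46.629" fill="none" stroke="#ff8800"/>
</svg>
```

viewBox `0 0 231.078 115.037` with mm width/height → 1 unit = 1 mm. Flip: y_m = 115.037 − y_svg.

**Shape 1** — `<path>` cubic bezier, stroke `#008000` → cut (S821, F1055). Control points (SVG): P0=(214.928,56.103), P1=(191.376,48.301), P2=(44.154,12.328), P3=(18.990,17.497); sampled at t=k/5. Machine vertices: (214.928,58.934) → (187.922,66.441) → (143.031,77.382) → (92.048,88.431) → (46.770,96.259) → (18.990,97.540). Open path.

**Shape 2** — `<path>` quadratic bezier, stroke `#ff8800` → score (S659, F1429). Control points (SVG): P0=(119.499,87.071), P1=(101.794,76.747), P2=(142.246,46.629); sampled at t=k/5. Machine vertices: (119.499,27.966) → (114.743,32.887) → (114.640,39.392) → (119.190,47.481) → (128.391,57.153) → (142.246,68.408). Open path.

G21
G90
G00 X214.928 Y58.934
M4 S821
G1 X187.922 Y66.441 F1055
G1 X143.031 Y77.382
G1 X92.048 Y88.431
G1 X46.770 Y96.259
G1 X18.990 Y97.540
G00 X119.499 Y27.966
M4 S659
G1 X114.743 Y32.887 F1429
G1 X114.640 Y39.392
G1 X119.190 Y47.481
G1 X128.391 Y57.153
G1 X142.246 Y68.408
M5
G00 X0.000 Y0.000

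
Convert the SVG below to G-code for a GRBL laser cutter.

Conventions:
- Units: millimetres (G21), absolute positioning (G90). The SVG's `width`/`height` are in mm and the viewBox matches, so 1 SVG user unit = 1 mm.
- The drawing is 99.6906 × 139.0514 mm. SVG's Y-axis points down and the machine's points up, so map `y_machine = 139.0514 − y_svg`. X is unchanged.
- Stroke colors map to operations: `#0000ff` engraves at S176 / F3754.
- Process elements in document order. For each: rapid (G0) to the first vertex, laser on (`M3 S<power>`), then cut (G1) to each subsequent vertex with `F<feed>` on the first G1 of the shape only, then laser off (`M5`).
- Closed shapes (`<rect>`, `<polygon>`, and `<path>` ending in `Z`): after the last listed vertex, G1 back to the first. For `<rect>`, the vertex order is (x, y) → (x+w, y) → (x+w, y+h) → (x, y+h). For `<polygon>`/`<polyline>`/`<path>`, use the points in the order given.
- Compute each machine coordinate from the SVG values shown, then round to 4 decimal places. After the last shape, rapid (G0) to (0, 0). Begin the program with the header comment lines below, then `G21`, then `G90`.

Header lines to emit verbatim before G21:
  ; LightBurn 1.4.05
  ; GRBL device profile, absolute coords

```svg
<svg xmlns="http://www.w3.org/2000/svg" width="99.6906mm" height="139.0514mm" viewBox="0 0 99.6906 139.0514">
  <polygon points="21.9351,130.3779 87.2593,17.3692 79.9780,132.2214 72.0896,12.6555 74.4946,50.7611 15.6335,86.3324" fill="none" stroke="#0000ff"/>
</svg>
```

; LightBurn 1.4.05
; GRBL device profile, absolute coords
G21
G90
G0 X21.9351 Y8.6735
M3 S176
G1 X87.2593 Y121.6822 F3754
G1 X79.9780 Y6.8300
G1 X72.0896 Y126.3959
G1 X74.4946 Y88.2903
G1 X15.6335 Y52.7190
G1 X21.9351 Y8.6735
M5
G0 X0.0000 Y0.0000

viewBox `0 0 99.6906 139.0514` with mm width/height → 1 unit = 1 mm. Flip: y_m = 139.0514 − y_svg.

**Shape 1** — `<polygon>` closed polygon, stroke `#0000ff` → engrave (S176, F3754). Machine vertices: (21.9351,8.6735) → (87.2593,121.6822) → (79.9780,6.8300) → (72.0896,126.3959) → (74.4946,88.2903) → (15.6335,52.7190) → (21.9351,8.6735). Closed: final G1 returns to the first vertex.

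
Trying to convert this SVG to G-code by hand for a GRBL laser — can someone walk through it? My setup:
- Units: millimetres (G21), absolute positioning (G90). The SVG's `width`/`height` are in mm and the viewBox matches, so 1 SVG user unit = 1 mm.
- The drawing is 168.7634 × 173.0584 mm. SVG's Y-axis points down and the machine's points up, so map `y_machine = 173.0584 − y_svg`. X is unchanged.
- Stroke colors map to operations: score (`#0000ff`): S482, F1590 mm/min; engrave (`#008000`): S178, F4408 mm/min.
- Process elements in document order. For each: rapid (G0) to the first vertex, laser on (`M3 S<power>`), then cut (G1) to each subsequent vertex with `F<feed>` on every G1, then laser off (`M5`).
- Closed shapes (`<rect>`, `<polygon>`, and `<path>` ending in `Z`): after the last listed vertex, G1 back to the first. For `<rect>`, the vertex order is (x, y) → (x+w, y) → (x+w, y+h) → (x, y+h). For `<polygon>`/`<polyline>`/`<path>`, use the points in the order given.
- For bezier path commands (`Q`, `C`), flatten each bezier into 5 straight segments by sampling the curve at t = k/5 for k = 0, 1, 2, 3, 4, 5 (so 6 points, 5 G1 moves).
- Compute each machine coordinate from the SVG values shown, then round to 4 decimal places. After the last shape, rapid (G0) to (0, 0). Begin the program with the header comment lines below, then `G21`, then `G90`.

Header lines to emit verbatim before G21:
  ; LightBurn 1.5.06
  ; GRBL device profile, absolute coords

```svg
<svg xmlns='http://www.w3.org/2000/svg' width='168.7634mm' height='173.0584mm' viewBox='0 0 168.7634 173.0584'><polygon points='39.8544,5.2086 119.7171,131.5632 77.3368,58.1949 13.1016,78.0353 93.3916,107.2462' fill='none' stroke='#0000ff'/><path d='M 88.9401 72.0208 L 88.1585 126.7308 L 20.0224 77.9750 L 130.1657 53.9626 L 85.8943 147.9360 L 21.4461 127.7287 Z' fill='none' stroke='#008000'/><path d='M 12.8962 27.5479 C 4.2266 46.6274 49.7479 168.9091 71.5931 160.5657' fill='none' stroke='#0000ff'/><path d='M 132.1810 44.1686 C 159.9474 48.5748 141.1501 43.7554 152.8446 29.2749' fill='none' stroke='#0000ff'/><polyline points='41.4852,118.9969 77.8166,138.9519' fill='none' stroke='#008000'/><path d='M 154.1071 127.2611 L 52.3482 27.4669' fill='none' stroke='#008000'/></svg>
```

Since the viewBox matches the mm dimensions, user units are millimetres directly. The only transform is the Y-flip y_m = 173.0584 − y_svg.

Shape 1 is a closed polygon drawn with `<polygon>`. Its stroke #0000ff means score at S482, F1590. After flipping Y the toolpath is (39.8544,167.8498) → (119.7171,41.4952) → (77.3368,114.8635) → (13.1016,95.0231) → (93.3916,65.8122) → (39.8544,167.8498), returning to the start.

Shape 2 is a closed polygon drawn with `<path>`. Its stroke #008000 means engrave at S178, F4408. After flipping Y the toolpath is (88.9401,101.0376) → (88.1585,46.3276) → (20.0224,95.0834) → (130.1657,119.0958) → (85.8943,25.1224) → (21.4461,45.3297) → (88.9401,101.0376), returning to the start.

Shape 3 is a cubic bezier drawn with `<path>`. Its stroke #0000ff means score at S482, F1590. After flipping Y the toolpath is (12.8962,145.5105) → (13.5744,123.5492) → (23.5208,88.0430) → (38.9978,50.2157) → (56.2678,21.2911) → (71.5931,12.4927).

Shape 4 is a cubic bezier drawn with `<path>`. Its stroke #0000ff means score at S482, F1590. After flipping Y the toolpath is (132.1810,128.8898) → (143.8696,127.3566) → (148.0817,128.0585) → (148.5157,131.0164) → (148.8705,136.2510) → (152.8446,143.7835).

Shape 5 is a line segment drawn with `<polyline>`. Its stroke #008000 means engrave at S178, F4408. After flipping Y the toolpath is (41.4852,54.0615) → (77.8166,34.1065).

Shape 6 is a line segment drawn with `<path>`. Its stroke #008000 means engrave at S178, F4408. After flipping Y the toolpath is (154.1071,45.7973) → (52.3482,145.5915).

; LightBurn 1.5.06
; GRBL device profile, absolute coords
G21
G90
G0 X39.8544 Y167.8498
M3 S482
G1 X119.7171 Y41.4952 F1590
G1 X77.3368 Y114.8635 F1590
G1 X13.1016 Y95.0231 F1590
G1 X93.3916 Y65.8122 F1590
G1 X39.8544 Y167.8498 F1590
M5
G0 X88.9401 Y101.0376
M3 S178
G1 X88.1585 Y46.3276 F4408
G1 X20.0224 Y95.0834 F4408
G1 X130.1657 Y119.0958 F4408
G1 X85.8943 Y25.1224 F4408
G1 X21.4461 Y45.3297 F4408
G1 X88.9401 Y101.0376 F4408
M5
G0 X12.8962 Y145.5105
M3 S482
G1 X13.5744 Y123.5492 F1590
G1 X23.5208 Y88.0430 F1590
G1 X38.9978 Y50.2157 F1590
G1 X56.2678 Y21.2911 F1590
G1 X71.5931 Y12.4927 F1590
M5
G0 X132.1810 Y128.8898
M3 S482
G1 X143.8696 Y127.3566 F1590
G1 X148.0817 Y128.0585 F1590
G1 X148.5157 Y131.0164 F1590
G1 X148.8705 Y136.2510 F1590
G1 X152.8446 Y143.7835 F1590
M5
G0 X41.4852 Y54.0615
M3 S178
G1 X77.8166 Y34.1065 F4408
M5
G0 X154.1071 Y45.7973
M3 S178
G1 X52.3482 Y145.5915 F4408
M5
G0 X0.0000 Y0.0000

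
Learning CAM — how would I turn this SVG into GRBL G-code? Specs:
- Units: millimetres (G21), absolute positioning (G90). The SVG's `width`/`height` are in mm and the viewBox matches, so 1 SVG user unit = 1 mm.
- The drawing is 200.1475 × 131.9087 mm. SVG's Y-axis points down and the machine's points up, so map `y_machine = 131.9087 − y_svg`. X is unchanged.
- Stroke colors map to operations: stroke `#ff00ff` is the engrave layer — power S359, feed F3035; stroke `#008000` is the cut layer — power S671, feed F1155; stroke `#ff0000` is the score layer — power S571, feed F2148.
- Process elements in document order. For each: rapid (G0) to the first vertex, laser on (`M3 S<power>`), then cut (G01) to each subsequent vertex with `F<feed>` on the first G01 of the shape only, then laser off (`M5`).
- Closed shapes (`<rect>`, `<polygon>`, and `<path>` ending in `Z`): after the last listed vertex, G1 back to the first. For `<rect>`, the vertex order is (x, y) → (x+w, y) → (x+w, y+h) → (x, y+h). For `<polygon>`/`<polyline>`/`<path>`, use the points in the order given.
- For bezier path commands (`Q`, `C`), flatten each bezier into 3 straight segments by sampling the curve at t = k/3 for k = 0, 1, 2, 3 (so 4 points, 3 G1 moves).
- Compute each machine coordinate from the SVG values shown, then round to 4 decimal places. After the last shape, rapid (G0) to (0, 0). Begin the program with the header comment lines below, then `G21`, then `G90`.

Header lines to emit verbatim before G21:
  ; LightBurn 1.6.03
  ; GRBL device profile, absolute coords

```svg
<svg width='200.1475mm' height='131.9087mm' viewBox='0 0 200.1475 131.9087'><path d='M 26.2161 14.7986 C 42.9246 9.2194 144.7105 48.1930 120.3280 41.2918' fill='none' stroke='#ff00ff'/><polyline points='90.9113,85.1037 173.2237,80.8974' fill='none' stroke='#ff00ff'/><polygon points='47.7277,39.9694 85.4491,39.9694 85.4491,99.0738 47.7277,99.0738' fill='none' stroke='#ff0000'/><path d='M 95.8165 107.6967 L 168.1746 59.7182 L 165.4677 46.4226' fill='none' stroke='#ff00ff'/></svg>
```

; LightBurn 1.6.03
; GRBL device profile, absolute coords
G21
G90
G0 X26.2161 Y117.1101
M3 S359
G01 X63.4598 Y111.1875 F3035
G01 X110.4783 Y95.6581
G01 X120.3280 Y90.6169
M5
G0 X90.9113 Y46.8050
M3 S359
G01 X173.2237 Y51.0113 F3035
M5
G0 X47.7277 Y91.9393
M3 S571
G01 X85.4491 Y91.9393 F2148
G01 X85.4491 Y32.8349
G01 X47.7277 Y32.8349
G01 X47.7277 Y91.9393
M5
G0 X95.8165 Y24.2120
M3 S359
G01 X168.1746 Y72.1905 F3035
G01 X165.4677 Y85.4861
M5
G0 X0.0000 Y0.0000

viewBox `0 0 200.1475 131.9087` with mm width/height → 1 unit = 1 mm. Flip: y_m = 131.9087 − y_svg.

**Shape 1** — `<path>` cubic bezier, stroke `#ff00ff` → engrave (S359, F3035). Control points (SVG): P0=(26.2161,14.7986), P1=(42.9246,9.2194), P2=(144.7105,48.1930), P3=(120.3280,41.2918); sampled at t=k/3. Machine vertices: (26.2161,117.1101) → (63.4598,111.1875) → (110.4783,95.6581) → (120.3280,90.6169). Open path.

**Shape 2** — `<polyline>` line segment, stroke `#ff00ff` → engrave (S359, F3035). Machine vertices: (90.9113,46.8050) → (173.2237,51.0113). Open path.

**Shape 3** — `<polygon>` rectangle, stroke `#ff0000` → score (S571, F2148). Machine vertices: (47.7277,91.9393) → (85.4491,91.9393) → (85.4491,32.8349) → (47.7277,32.8349) → (47.7277,91.9393). Closed: final G1 returns to the first vertex.

**Shape 4** — `<path>` open polyline, stroke `#ff00ff` → engrave (S359, F3035). Machine vertices: (95.8165,24.2120) → (168.1746,72.1905) → (165.4677,85.4861). Open path.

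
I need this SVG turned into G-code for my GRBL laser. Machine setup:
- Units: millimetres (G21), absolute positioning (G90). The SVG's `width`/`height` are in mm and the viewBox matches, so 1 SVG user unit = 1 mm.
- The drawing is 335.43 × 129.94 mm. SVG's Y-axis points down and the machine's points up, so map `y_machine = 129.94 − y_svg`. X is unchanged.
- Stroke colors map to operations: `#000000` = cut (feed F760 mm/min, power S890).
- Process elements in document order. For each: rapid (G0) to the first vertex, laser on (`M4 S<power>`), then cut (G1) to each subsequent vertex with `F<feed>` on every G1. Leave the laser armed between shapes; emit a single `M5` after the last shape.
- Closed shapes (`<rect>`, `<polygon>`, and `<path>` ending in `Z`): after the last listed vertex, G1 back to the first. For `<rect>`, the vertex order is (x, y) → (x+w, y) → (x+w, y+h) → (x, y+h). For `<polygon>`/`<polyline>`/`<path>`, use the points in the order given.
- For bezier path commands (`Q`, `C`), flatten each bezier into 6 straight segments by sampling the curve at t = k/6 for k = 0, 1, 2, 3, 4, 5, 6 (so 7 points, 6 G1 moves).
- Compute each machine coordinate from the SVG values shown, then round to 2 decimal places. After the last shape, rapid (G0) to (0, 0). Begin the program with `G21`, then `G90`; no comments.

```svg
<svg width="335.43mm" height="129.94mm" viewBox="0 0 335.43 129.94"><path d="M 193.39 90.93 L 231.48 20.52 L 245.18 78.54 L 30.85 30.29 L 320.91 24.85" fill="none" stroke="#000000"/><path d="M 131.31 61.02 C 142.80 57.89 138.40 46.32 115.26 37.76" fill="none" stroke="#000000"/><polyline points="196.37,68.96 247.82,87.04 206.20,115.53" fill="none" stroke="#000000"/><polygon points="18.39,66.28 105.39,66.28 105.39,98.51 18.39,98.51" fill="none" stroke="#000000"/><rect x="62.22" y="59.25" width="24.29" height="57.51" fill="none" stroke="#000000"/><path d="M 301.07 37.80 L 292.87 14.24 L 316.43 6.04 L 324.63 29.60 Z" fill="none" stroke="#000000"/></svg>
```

G21
G90
G0 X193.39 Y39.01
M4 S890
G1 X231.48 Y109.42 F760
G1 X245.18 Y51.40 F760
G1 X30.85 Y99.65 F760
G1 X320.91 Y105.09 F760
G0 X131.31 Y68.92
M4 S890
G1 X135.72 Y71.14 F760
G1 X137.40 Y74.44 F760
G1 X136.27 Y78.51 F760
G1 X132.26 Y83.04 F760
G1 X125.28 Y87.70 F760
G1 X115.26 Y92.18 F760
G0 X196.37 Y60.98
M4 S890
G1 X247.82 Y42.90 F760
G1 X206.20 Y14.41 F760
G0 X18.39 Y63.66
M4 S890
G1 X105.39 Y63.66 F760
G1 X105.39 Y31.43 F760
G1 X18.39 Y31.43 F760
G1 X18.39 Y63.66 F760
G0 X62.22 Y70.69
M4 S890
G1 X86.51 Y70.69 F760
G1 X86.51 Y13.18 F760
G1 X62.22 Y13.18 F760
G1 X62.22 Y70.69 F760
G0 X301.07 Y92.14
M4 S890
G1 X292.87 Y115.70 F760
G1 X316.43 Y123.90 F760
G1 X324.63 Y100.34 F760
G1 X301.07 Y92.14 F760
M5
G0 X0.00 Y0.00

viewBox `0 0 335.43 129.94` with mm width/height → 1 unit = 1 mm. Flip: y_m = 129.94 − y_svg.

**Shape 1** — `<path>` open polyline, stroke `#000000` → cut (S890, F760). Machine vertices: (193.39,39.01) → (231.48,109.42) → (245.18,51.40) → (30.85,99.65) → (320.91,105.09). Open path.

**Shape 2** — `<path>` cubic bezier, stroke `#000000` → cut (S890, F760). Control points (SVG): P0=(131.31,61.02), P1=(142.80,57.89), P2=(138.40,46.32), P3=(115.26,37.76); sampled at t=k/6. Machine vertices: (131.31,68.92) → (135.72,71.14) → (137.40,74.44) → (136.27,78.51) → (132.26,83.04) → (125.28,87.70) → (115.26,92.18). Open path.

**Shape 3** — `<polyline>` open polyline, stroke `#000000` → cut (S890, F760). Machine vertices: (196.37,60.98) → (247.82,42.90) → (206.20,14.41). Open path.

**Shape 4** — `<polygon>` rectangle, stroke `#000000` → cut (S890, F760). Machine vertices: (18.39,63.66) → (105.39,63.66) → (105.39,31.43) → (18.39,31.43) → (18.39,63.66). Closed: final G1 returns to the first vertex.

**Shape 5** — `<rect>` rectangle, stroke `#000000` → cut (S890, F760). Machine vertices: (62.22,70.69) → (86.51,70.69) → (86.51,13.18) → (62.22,13.18) → (62.22,70.69). Closed: final G1 returns to the first vertex.

**Shape 6** — `<path>` regular polygon, stroke `#000000` → cut (S890, F760). Machine vertices: (301.07,92.14) → (292.87,115.70) → (316.43,123.90) → (324.63,100.34) → (301.07,92.14). Closed: final G1 returns to the first vertex.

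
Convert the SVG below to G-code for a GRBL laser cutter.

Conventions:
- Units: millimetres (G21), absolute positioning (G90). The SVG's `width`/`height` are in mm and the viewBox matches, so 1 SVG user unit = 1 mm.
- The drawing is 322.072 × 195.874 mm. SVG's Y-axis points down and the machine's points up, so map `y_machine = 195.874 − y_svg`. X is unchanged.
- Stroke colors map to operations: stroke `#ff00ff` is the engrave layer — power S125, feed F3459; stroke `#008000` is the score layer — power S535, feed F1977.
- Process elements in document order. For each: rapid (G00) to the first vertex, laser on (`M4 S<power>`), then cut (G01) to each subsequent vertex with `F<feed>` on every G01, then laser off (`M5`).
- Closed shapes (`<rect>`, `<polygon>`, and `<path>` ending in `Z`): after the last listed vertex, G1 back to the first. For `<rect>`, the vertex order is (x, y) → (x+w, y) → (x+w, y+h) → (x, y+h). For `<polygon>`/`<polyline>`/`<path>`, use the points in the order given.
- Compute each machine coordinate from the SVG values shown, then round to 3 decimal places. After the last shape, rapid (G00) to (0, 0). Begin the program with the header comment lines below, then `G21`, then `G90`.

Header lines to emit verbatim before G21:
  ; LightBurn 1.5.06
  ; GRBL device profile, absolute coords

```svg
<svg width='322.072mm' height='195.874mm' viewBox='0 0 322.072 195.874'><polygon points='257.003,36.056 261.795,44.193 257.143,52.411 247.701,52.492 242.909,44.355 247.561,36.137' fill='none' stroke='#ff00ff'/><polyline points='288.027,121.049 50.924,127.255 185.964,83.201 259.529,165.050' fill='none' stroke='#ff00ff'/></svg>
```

; LightBurn 1.5.06
; GRBL device profile, absolute coords
G21
G90
G00 X257.003 Y159.818
M4 S125
G01 X261.795 Y151.681 F3459
G01 X257.143 Y143.463 F3459
G01 X247.701 Y143.382 F3459
G01 X242.909 Y151.519 F3459
G01 X247.561 Y159.737 F3459
G01 X257.003 Y159.818 F3459
M5
G00 X288.027 Y74.825
M4 S125
G01 X50.924 Y68.619 F3459
G01 X185.964 Y112.673 F3459
G01 X259.529 Y30.824 F3459
M5
G00 X0.000 Y0.000

1 u = 1 mm; y_m = 195.874 − y.

[1] `<polygon>` regular polygon, #ff00ff→engrave S125 F3459: (257.003,159.818) → (261.795,151.681) → (257.143,143.463) → (247.701,143.382) → (242.909,151.519) → (247.561,159.737) → (257.003,159.818) (closed)

[2] `<polyline>` open polyline, #ff00ff→engrave S125 F3459: (288.027,74.825) → (50.924,68.619) → (185.964,112.673) → (259.529,30.824)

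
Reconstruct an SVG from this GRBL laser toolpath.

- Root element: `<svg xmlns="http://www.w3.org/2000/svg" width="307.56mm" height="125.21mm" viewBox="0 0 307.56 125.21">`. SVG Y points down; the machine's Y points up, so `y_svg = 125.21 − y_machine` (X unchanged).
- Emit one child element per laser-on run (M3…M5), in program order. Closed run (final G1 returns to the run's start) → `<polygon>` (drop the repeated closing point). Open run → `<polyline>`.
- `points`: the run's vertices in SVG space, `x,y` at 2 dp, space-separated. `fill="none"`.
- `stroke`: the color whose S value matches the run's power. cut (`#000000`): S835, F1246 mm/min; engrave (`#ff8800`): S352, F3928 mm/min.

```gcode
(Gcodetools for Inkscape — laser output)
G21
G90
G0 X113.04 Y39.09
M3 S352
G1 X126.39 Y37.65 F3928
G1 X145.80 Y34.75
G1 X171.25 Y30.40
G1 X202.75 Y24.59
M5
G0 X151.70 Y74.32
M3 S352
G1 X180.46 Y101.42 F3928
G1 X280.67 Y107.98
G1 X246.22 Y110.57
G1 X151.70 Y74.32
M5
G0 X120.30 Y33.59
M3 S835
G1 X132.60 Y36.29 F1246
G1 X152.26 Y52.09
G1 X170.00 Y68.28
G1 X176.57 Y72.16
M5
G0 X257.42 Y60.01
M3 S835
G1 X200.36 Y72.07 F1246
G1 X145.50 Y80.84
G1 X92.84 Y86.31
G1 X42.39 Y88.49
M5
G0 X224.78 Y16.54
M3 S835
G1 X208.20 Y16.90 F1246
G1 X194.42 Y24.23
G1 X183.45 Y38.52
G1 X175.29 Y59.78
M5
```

y_svg = 125.21 − y_m.

[1] S352→`#ff8800` (engrave); open run; points: 113.04,86.12 126.39,87.56 145.80,90.46 171.25,94.81 202.75,100.62

[2] S352→`#ff8800` (engrave); closed run; points: 151.70,50.89 180.46,23.79 280.67,17.23 246.22,14.64

[3] S835→`#000000` (cut); open run; points: 120.30,91.62 132.60,88.92 152.26,73.12 170.00,56.93 176.57,53.05

[4] S835→`#000000` (cut); open run; points: 257.42,65.20 200.36,53.14 145.50,44.37 92.84,38.90 42.39,36.72

[5] S835→`#000000` (cut); open run; points: 224.78,108.67 208.20,108.31 194.42,100.98 183.45,86.69 175.29,65.43

<svg xmlns="http://www.w3.org/2000/svg" width="307.56mm" height="125.21mm" viewBox="0 0 307.56 125.21">
  <polyline points="113.04,86.12 126.39,87.56 145.80,90.46 171.25,94.81 202.75,100.62" fill="none" stroke="#ff8800"/>
  <polygon points="151.70,50.89 180.46,23.79 280.67,17.23 246.22,14.64" fill="none" stroke="#ff8800"/>
  <polyline points="120.30,91.62 132.60,88.92 152.26,73.12 170.00,56.93 176.57,53.05" fill="none" stroke="#000000"/>
  <polyline points="257.42,65.20 200.36,53.14 145.50,44.37 92.84,38.90 42.39,36.72" fill="none" stroke="#000000"/>
  <polyline points="224.78,108.67 208.20,108.31 194.42,100.98 183.45,86.69 175.29,65.43" fill="none" stroke="#000000"/>
</svg>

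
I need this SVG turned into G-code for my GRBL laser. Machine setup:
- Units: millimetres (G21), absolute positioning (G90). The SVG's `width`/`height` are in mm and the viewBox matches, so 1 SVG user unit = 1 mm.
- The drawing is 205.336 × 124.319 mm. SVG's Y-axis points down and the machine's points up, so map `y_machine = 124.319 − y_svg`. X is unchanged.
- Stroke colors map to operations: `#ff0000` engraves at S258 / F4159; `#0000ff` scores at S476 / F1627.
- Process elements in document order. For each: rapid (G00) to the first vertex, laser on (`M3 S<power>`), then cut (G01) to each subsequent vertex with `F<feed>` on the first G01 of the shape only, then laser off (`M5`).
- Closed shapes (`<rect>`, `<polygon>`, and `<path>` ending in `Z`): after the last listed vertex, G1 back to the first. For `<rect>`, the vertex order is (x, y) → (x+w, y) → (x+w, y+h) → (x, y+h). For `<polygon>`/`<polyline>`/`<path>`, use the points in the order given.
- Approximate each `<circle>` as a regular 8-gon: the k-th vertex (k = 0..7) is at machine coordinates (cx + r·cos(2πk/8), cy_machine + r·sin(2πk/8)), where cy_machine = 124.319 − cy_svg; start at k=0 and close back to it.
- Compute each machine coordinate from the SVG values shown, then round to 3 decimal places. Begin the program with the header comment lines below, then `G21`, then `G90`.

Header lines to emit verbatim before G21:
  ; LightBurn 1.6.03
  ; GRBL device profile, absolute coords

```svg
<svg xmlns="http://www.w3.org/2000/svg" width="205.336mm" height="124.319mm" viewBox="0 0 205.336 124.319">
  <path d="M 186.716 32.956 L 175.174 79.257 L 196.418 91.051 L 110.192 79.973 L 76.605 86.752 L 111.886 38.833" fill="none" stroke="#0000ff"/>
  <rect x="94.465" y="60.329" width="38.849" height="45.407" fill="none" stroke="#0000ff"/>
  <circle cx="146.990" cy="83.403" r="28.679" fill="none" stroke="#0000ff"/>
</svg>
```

; LightBurn 1.6.03
; GRBL device profile, absolute coords
G21
G90
G00 X186.716 Y91.363
M3 S476
G01 X175.174 Y45.062 F1627
G01 X196.418 Y33.268
G01 X110.192 Y44.346
G01 X76.605 Y37.567
G01 X111.886 Y85.486
M5
G00 X94.465 Y63.990
M3 S476
G01 X133.314 Y63.990 F1627
G01 X133.314 Y18.583
G01 X94.465 Y18.583
G01 X94.465 Y63.990
M5
G00 X175.669 Y40.916
M3 S476
G01 X167.269 Y61.195 F1627
G01 X146.990 Y69.595
G01 X126.711 Y61.195
G01 X118.311 Y40.916
G01 X126.711 Y20.637
G01 X146.990 Y12.237
G01 X167.269 Y20.637
G01 X175.669 Y40.916
M5

1 u = 1 mm; y_m = 124.319 − y.

[1] `<path>` open polyline, #0000ff→score S476 F1627: (186.716,91.363) → (175.174,45.062) → (196.418,33.268) → (110.192,44.346) → (76.605,37.567) → (111.886,85.486)

[2] `<rect>` rectangle, #0000ff→score S476 F1627: (94.465,63.990) → (133.314,63.990) → (133.314,18.583) → (94.465,18.583) → (94.465,63.990) (closed)

[3] `<circle>` circle, #0000ff→score S476 F1627: (175.669,40.916) → (167.269,61.195) → (146.990,69.595) → (126.711,61.195) → (118.311,40.916) → (126.711,20.637) → (146.990,12.237) → (167.269,20.637) → (175.669,40.916) (closed)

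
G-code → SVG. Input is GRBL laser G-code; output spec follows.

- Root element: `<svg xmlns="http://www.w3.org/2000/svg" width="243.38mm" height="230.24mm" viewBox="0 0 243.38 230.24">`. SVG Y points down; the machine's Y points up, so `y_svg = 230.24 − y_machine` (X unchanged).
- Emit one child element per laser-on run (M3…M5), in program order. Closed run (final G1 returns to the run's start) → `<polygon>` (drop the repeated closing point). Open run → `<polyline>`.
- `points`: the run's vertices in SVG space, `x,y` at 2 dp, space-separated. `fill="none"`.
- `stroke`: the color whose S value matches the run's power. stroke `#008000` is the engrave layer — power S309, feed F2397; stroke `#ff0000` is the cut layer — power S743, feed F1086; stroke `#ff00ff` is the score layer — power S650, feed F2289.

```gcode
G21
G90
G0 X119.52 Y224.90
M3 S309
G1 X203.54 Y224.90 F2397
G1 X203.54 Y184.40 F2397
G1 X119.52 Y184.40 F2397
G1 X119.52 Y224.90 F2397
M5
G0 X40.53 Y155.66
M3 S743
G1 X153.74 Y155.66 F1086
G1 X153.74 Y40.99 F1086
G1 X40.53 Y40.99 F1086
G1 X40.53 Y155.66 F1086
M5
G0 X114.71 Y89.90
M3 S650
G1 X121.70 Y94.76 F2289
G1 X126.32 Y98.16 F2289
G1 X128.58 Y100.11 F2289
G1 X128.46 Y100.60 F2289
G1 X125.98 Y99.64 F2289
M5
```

y_svg = 230.24 − y_m.

[1] S309→`#008000` (engrave); closed run; points: 119.52,5.34 203.54,5.34 203.54,45.84 119.52,45.84

[2] S743→`#ff0000` (cut); closed run; points: 40.53,74.58 153.74,74.58 153.74,189.25 40.53,189.25

[3] S650→`#ff00ff` (score); open run; points: 114.71,140.34 121.70,135.48 126.32,132.08 128.58,130.13 128.46,129.64 125.98,130.60

<svg xmlns="http://www.w3.org/2000/svg" width="243.38mm" height="230.24mm" viewBox="0 0 243.38 230.24">
  <polygon points="119.52,5.34 203.54,5.34 203.54,45.84 119.52,45.84" fill="none" stroke="#008000"/>
  <polygon points="40.53,74.58 153.74,74.58 153.74,189.25 40.53,189.25" fill="none" stroke="#ff0000"/>
  <polyline points="114.71,140.34 121.70,135.48 126.32,132.08 128.58,130.13 128.46,129.64 125.98,130.60" fill="none" stroke="#ff00ff"/>
</svg>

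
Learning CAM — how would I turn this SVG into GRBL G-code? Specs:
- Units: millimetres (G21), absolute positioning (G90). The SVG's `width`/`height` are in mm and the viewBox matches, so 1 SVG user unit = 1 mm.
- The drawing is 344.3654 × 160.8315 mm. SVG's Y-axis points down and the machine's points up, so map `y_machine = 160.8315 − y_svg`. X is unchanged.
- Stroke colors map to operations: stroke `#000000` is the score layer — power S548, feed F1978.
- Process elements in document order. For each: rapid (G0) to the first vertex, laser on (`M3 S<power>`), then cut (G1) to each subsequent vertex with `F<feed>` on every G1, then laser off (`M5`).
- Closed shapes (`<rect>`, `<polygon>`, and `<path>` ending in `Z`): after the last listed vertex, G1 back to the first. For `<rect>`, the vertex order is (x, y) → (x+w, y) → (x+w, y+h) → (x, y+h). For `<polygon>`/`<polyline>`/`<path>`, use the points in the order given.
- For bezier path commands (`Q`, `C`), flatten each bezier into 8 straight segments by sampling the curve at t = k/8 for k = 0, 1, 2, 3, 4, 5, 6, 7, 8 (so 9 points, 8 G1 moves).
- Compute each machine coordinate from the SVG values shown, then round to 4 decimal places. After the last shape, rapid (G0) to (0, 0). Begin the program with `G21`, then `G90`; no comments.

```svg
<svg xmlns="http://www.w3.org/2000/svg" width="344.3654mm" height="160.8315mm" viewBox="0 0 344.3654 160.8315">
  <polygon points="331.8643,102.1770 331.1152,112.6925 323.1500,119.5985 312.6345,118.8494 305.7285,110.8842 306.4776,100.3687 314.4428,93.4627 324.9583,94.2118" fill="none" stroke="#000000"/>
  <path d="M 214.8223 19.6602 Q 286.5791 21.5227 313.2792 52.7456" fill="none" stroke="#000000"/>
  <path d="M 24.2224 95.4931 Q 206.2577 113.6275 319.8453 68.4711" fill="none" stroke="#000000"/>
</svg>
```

G21
G90
G0 X331.8643 Y58.6545
M3 S548
G1 X331.1152 Y48.1390 F1978
G1 X323.1500 Y41.2330 F1978
G1 X312.6345 Y41.9821 F1978
G1 X305.7285 Y49.9473 F1978
G1 X306.4776 Y60.4628 F1978
G1 X314.4428 Y67.3688 F1978
G1 X324.9583 Y66.6197 F1978
G1 X331.8643 Y58.6545 F1978
M5
G0 X214.8223 Y141.1713
M3 S548
G1 X232.0575 Y140.2469 F1978
G1 X247.8847 Y138.4050 F1978
G1 X262.3038 Y135.6456 F1978
G1 X275.3149 Y131.9687 F1978
G1 X286.9180 Y127.3743 F1978
G1 X297.1131 Y121.8623 F1978
G1 X305.9002 Y115.4329 F1978
G1 X313.2792 Y108.0859 F1978
M5
G0 X24.2224 Y65.3384
M3 S548
G1 X68.6617 Y61.7937 F1978
G1 X110.9621 Y60.2269 F1978
G1 X151.1234 Y60.6379 F1978
G1 X189.1458 Y63.0267 F1978
G1 X225.0291 Y67.3934 F1978
G1 X258.7735 Y73.7379 F1978
G1 X290.3789 Y82.0602 F1978
G1 X319.8453 Y92.3604 F1978
M5
G0 X0.0000 Y0.0000

viewBox `0 0 344.3654 160.8315` with mm width/height → 1 unit = 1 mm. Flip: y_m = 160.8315 − y_svg.

**Shape 1** — `<polygon>` regular polygon, stroke `#000000` → score (S548, F1978). Machine vertices: (331.8643,58.6545) → (331.1152,48.1390) → (323.1500,41.2330) → (312.6345,41.9821) → (305.7285,49.9473) → (306.4776,60.4628) → (314.4428,67.3688) → (324.9583,66.6197) → (331.8643,58.6545). Closed: final G1 returns to the first vertex.

**Shape 2** — `<path>` quadratic bezier, stroke `#000000` → score (S548, F1978). Control points (SVG): P0=(214.8223,19.6602), P1=(286.5791,21.5227), P2=(313.2792,52.7456); sampled at t=k/8. Machine vertices: (214.8223,141.1713) → (232.0575,140.2469) → (247.8847,138.4050) → (262.3038,135.6456) → (275.3149,131.9687) → (286.9180,127.3743) → (297.1131,121.8623) → (305.9002,115.4329) → (313.2792,108.0859). Open path.

**Shape 3** — `<path>` quadratic bezier, stroke `#000000` → score (S548, F1978). Control points (SVG): P0=(24.2224,95.4931), P1=(206.2577,113.6275), P2=(319.8453,68.4711); sampled at t=k/8. Machine vertices: (24.2224,65.3384) → (68.6617,61.7937) → (110.9621,60.2269) → (151.1234,60.6379) → (189.1458,63.0267) → (225.0291,67.3934) → (258.7735,73.7379) → (290.3789,82.0602) → (319.8453,92.3604). Open path.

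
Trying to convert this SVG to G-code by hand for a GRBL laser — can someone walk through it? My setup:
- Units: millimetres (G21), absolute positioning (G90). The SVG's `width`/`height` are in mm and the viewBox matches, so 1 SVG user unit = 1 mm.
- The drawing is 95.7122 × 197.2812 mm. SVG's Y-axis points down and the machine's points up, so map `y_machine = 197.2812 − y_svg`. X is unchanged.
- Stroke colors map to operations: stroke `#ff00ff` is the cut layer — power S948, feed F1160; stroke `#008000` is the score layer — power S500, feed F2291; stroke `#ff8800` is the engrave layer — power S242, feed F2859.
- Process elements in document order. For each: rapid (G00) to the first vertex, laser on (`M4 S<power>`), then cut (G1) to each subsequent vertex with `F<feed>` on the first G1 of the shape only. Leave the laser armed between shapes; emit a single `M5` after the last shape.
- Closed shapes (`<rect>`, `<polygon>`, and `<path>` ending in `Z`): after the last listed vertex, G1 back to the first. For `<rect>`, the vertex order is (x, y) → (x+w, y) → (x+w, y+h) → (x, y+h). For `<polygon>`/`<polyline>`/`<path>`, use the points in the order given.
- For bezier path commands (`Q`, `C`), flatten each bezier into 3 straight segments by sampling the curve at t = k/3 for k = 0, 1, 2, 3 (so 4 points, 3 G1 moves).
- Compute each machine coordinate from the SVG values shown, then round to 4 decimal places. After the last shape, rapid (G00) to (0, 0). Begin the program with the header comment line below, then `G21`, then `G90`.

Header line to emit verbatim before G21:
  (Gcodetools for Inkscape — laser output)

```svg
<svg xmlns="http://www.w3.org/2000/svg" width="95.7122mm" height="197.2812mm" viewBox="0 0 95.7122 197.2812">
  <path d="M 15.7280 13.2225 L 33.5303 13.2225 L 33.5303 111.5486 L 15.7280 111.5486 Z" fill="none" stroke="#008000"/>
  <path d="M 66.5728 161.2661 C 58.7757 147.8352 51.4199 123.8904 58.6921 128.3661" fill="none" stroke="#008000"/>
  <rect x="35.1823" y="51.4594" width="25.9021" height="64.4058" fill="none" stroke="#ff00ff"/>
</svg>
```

(Gcodetools for Inkscape — laser output)
G21
G90
G00 X15.7280 Y184.0587
M4 S500
G1 X33.5303 Y184.0587 F2291
G1 X33.5303 Y85.7326
G1 X15.7280 Y85.7326
G1 X15.7280 Y184.0587
G00 X66.5728 Y36.0151
M4 S500
G1 X59.4482 Y51.5086 F2291
G1 X55.7705 Y65.3593
G1 X58.6921 Y68.9151
G00 X35.1823 Y145.8218
M4 S948
G1 X61.0844 Y145.8218 F1160
G1 X61.0844 Y81.4160
G1 X35.1823 Y81.4160
G1 X35.1823 Y145.8218
M5
G00 X0.0000 Y0.0000

viewBox `0 0 95.7122 197.2812` with mm width/height → 1 unit = 1 mm. Flip: y_m = 197.2812 − y_svg.

**Shape 1** — `<path>` rectangle, stroke `#008000` → score (S500, F2291). Machine vertices: (15.7280,184.0587) → (33.5303,184.0587) → (33.5303,85.7326) → (15.7280,85.7326) → (15.7280,184.0587). Closed: final G1 returns to the first vertex.

**Shape 2** — `<path>` cubic bezier, stroke `#008000` → score (S500, F2291). Control points (SVG): P0=(66.5728,161.2661), P1=(58.7757,147.8352), P2=(51.4199,123.8904), P3=(58.6921,128.3661); sampled at t=k/3. Machine vertices: (66.5728,36.0151) → (59.4482,51.5086) → (55.7705,65.3593) → (58.6921,68.9151). Open path.

**Shape 3** — `<rect>` rectangle, stroke `#ff00ff` → cut (S948, F1160). Machine vertices: (35.1823,145.8218) → (61.0844,145.8218) → (61.0844,81.4160) → (35.1823,81.4160) → (35.1823,145.8218). Closed: final G1 returns to the first vertex.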